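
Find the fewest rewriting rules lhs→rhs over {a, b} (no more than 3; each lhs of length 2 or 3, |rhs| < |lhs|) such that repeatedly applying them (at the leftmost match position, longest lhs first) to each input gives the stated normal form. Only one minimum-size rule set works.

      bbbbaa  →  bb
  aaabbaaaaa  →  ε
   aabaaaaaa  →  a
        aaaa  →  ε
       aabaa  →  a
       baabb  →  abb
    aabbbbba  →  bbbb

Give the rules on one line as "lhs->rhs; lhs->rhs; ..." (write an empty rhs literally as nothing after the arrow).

aa->; ba->

  | bbbbaa => bbba => bb
  | aaabbaaaaa => abbaaaaa => abaaaa => aaaa => aa => ε
  | aabaaaaaa => baaaaaa => aaaaa => aaa => a
  | aaaa => aa => ε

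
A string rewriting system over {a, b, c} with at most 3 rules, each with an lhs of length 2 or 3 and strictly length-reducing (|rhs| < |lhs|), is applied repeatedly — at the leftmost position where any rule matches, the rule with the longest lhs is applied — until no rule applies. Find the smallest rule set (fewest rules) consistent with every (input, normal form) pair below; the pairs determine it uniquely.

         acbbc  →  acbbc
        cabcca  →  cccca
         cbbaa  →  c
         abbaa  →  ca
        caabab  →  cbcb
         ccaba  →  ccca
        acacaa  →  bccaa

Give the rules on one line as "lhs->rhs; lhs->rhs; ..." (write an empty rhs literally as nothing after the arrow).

  | acbbc
  | cabcca => cccca
  | cbbaa => cba => c
  | abbaa => cbaa => ca

ab->c; aca->bc; ba->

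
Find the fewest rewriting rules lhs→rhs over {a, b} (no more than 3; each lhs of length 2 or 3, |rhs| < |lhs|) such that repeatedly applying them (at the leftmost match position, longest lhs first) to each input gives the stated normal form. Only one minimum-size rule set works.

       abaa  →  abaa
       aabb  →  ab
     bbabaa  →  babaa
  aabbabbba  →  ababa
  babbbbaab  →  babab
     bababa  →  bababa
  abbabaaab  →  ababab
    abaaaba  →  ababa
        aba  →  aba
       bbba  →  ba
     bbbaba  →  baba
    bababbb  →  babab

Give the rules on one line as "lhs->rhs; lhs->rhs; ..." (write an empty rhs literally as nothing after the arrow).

  | abaa
  | aabb => abb => ab
  | bbabaa => babaa
  | aabbabbba => abbabbba => ababbba => ababba => ababa

aab->ab; bb->b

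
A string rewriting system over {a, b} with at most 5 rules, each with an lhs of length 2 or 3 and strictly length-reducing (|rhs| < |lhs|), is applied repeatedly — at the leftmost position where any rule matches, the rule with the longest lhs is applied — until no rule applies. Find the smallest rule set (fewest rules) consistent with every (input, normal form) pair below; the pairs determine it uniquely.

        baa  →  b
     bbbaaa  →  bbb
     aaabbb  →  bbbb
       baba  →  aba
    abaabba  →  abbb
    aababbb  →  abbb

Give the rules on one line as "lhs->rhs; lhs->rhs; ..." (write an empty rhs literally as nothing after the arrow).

  | baa => b
  | bbbaaa => bbbaa => bbba => bbb
  | aaabbb => bbbb
  | baba => aba

aa->; aaa->b; bab->ab; bba->bb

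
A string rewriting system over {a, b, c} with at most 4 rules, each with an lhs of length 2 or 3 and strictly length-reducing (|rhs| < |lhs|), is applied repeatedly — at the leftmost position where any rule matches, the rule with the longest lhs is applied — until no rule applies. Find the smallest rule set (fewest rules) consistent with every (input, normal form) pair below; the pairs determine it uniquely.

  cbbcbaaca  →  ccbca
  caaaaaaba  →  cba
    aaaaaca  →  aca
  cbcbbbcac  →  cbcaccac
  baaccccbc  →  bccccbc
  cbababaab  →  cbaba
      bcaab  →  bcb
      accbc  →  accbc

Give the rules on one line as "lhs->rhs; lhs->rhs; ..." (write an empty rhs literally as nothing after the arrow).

aa->; bb->; bbb->ac

  | cbbcbaaca => ccbaaca => ccbca
  | caaaaaaba => caaaaba => caaba => cba
  | aaaaaca => aaaca => aca
  | cbcbbbcac => cbcaccac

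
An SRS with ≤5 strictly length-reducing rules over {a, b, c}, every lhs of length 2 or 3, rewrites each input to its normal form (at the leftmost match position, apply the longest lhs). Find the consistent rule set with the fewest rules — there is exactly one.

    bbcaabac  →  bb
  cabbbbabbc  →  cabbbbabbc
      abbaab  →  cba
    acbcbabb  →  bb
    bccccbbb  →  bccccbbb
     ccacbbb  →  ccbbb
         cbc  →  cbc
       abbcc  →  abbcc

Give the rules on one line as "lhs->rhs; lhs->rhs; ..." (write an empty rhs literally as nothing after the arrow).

  | bbcaabac => bbcacbc => bbcbc => bbac => bb
  | cabbbbabbc
  | abbaab => abacb => cbcb => cba
  | acbcbabb => bcbabb => baabb => acbb => bb

aba->cb; ac->; baa->ac; bcb->ba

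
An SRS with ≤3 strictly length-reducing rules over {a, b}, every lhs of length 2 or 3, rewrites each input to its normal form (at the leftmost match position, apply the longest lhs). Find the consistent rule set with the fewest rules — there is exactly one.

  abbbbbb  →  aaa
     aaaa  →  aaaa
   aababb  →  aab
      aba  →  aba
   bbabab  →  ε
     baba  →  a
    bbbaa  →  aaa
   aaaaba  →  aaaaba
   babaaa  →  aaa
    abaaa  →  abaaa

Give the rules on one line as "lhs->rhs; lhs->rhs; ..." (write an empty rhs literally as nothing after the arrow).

  | abbbbbb => aabbb => aaa
  | aaaa
  | aababb => aab
  | aba

bab->; bbb->a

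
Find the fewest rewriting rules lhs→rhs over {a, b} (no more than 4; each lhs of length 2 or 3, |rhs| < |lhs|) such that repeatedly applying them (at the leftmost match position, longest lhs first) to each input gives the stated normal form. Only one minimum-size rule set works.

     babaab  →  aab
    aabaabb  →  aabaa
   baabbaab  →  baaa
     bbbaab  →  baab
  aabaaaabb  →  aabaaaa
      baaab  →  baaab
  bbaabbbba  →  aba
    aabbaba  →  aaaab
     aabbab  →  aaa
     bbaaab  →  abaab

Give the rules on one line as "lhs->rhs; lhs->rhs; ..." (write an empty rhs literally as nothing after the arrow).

bab->; bb->; bba->ab

  | babaab => aab
  | aabaabb => aabaa
  | baabbaab => baaabab => baaa
  | bbbaab => baab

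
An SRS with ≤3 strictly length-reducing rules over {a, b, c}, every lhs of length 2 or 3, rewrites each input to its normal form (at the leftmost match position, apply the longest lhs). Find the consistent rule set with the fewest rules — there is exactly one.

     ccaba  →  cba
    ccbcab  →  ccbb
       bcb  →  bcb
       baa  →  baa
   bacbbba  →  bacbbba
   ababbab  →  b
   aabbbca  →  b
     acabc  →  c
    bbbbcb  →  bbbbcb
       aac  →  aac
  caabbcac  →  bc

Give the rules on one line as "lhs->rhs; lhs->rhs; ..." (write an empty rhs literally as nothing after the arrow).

  | ccaba => cba
  | ccbcab => ccbb
  | bcb
  | baa

ab->; ca->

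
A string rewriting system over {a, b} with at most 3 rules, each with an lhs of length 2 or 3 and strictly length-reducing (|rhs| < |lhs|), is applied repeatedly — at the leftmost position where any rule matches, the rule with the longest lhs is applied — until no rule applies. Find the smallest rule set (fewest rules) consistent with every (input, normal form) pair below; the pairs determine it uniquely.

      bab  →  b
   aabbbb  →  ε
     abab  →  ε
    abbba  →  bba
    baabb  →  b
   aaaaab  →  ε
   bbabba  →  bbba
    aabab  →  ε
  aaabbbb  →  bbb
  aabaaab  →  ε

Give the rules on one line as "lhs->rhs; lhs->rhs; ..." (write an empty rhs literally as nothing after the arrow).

aa->; aab->aa; ab->

  | bab => b
  | aabbbb => aabbb => aabb => aab => aa => ε
  | abab => ab => ε
  | abbba => bba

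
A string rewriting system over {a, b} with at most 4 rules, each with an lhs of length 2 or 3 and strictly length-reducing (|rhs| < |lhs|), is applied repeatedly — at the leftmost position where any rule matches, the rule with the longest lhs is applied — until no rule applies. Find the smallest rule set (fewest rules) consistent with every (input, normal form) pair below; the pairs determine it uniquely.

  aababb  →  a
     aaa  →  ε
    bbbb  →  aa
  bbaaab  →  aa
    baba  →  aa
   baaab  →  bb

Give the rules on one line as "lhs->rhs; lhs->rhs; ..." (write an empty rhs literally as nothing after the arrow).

  | aababb => abbbb => abbb => abb => ab => a
  | aaa => ε
  | bbbb => aab => aa
  | bbaaab => bbb => aa

aaa->; ab->a; aba->bb; bbb->aa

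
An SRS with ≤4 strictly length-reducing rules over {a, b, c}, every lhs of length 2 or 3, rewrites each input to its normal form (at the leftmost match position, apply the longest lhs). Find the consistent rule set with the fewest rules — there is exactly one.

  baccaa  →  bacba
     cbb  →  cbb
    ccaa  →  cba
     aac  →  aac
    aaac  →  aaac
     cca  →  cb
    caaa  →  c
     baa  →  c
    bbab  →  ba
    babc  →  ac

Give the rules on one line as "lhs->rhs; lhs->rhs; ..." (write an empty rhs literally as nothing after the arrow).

baa->c; bab->a; ca->b

  | baccaa => bacba
  | cbb
  | ccaa => cba
  | aac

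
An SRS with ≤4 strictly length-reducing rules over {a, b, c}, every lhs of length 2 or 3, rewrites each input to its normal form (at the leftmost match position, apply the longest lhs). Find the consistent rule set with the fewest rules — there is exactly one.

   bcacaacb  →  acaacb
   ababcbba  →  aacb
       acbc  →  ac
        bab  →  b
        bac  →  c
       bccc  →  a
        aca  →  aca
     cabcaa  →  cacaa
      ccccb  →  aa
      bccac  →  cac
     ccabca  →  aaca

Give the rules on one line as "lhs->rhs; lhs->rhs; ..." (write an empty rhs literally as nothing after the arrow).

ab->a; ba->; bc->; cc->a

  | bcacaacb => acaacb
  | ababcbba => aabcbba => aacbba => aacb
  | acbc => ac
  | bab => b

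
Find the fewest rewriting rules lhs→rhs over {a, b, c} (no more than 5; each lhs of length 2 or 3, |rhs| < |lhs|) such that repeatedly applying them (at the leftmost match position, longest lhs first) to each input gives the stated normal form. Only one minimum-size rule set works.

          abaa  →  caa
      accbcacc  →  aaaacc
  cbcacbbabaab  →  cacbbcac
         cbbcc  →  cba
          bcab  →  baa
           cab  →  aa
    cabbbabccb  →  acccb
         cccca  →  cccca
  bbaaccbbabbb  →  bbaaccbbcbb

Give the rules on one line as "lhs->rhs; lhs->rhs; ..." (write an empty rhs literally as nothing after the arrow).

  | abaa => caa
  | accbcacc => acabacc => aaaacc
  | cbcacbbabaab => abacbbabaab => cacbbabaab => cacbbcaab => cacbbcac
  | cbbcc => cba

ab->c; bcc->a; cab->aa; cbc->ab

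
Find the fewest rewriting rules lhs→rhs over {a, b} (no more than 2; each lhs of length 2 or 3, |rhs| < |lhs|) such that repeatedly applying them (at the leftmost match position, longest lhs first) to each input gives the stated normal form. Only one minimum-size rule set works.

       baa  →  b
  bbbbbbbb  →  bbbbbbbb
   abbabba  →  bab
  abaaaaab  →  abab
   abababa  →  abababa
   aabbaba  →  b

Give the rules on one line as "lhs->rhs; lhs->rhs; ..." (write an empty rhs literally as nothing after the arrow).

  | baa => b
  | bbbbbbbb
  | abbabba => aabbba => bbba => bab
  | abaaaaab => abaaab => abab

aa->; bba->ab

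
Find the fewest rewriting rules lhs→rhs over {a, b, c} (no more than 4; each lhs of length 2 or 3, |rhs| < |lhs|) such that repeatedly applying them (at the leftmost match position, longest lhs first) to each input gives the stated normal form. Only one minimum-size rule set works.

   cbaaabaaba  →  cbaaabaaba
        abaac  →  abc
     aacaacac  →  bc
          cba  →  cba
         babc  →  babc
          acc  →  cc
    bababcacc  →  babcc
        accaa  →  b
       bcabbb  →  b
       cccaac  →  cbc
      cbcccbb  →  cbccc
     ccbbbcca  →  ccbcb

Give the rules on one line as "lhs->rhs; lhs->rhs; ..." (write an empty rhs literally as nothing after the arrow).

ac->c; bb->; ca->b; caa->a

  | cbaaabaaba
  | abaac => abac => abc
  | aacaacac => acaacac => caacac => acac => cac => bc
  | cba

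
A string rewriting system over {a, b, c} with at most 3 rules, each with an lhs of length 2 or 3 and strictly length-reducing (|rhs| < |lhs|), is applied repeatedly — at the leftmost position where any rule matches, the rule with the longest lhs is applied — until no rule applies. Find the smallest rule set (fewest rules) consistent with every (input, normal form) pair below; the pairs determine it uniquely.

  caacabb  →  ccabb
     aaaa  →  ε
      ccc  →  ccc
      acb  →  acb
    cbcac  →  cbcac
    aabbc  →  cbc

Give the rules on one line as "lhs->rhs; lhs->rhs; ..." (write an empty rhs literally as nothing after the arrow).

  | caacabb => ccabb
  | aaaa => aa => ε
  | ccc
  | acb

aa->; aab->c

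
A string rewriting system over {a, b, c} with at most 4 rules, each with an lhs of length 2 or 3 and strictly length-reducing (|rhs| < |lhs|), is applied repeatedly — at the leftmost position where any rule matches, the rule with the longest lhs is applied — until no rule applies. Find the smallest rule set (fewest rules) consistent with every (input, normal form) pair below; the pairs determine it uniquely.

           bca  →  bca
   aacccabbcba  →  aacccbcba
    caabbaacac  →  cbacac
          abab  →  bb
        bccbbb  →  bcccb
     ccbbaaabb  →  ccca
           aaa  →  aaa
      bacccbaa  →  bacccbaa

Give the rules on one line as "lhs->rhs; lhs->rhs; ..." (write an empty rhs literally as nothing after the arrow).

ab->; aba->b; cbb->cc

  | bca
  | aacccabbcba => aacccbcba
  | caabbaacac => cabaacac => cbacac
  | abab => bb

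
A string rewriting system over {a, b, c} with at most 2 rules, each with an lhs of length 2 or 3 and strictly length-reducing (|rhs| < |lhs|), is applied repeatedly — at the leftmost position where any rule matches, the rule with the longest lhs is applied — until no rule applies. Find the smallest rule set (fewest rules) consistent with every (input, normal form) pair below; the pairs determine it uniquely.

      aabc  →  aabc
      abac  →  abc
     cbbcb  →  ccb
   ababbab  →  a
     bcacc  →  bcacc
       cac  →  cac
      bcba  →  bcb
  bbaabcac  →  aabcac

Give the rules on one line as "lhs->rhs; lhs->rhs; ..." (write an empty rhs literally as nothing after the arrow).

  | aabc
  | abac => abc
  | cbbcb => ccb
  | ababbab => abbbab => abab => abb => a

ba->b; bb->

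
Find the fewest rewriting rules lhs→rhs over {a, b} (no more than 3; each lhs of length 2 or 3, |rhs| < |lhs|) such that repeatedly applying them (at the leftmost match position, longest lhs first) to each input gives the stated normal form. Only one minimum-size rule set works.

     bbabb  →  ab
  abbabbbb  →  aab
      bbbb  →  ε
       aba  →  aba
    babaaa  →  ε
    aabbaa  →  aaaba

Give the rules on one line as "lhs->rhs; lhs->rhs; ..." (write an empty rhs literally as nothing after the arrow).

baa->; bb->; bba->ab

  | bbabb => abbb => ab
  | abbabbbb => aabbbbb => aabbb => aab
  | bbbb => bb => ε
  | aba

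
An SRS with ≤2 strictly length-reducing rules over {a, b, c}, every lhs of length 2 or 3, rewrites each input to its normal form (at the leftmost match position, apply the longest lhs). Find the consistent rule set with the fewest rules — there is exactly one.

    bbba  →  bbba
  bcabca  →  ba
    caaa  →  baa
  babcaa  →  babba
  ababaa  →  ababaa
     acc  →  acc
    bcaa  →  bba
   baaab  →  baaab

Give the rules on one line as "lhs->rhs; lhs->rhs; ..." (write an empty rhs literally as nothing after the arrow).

bbc->; ca->b

  | bbba
  | bcabca => bbbca => ba
  | caaa => baa
  | babcaa => babba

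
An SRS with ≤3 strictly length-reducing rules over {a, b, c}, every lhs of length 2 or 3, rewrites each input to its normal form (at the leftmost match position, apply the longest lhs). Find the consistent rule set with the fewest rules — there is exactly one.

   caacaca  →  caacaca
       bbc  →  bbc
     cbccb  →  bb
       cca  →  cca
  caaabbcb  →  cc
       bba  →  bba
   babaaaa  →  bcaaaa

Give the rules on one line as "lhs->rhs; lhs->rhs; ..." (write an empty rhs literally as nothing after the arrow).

  | caacaca
  | bbc
  | cbccb => bccb => bcb => bb
  | cca

ab->c; cb->b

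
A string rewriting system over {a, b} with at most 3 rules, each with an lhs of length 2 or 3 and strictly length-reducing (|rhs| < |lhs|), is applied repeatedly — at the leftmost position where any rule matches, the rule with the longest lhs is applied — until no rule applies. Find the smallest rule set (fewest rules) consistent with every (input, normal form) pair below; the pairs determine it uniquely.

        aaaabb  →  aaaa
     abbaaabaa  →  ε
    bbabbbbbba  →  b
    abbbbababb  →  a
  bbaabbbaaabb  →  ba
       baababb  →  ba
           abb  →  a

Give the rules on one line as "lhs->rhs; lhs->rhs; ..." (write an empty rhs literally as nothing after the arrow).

  | aaaabb => aaaab => aaaa
  | abbaaabaa => abaaabaa => baabaa => baba => bb => ε
  | bbabbbbbba => abbbbbba => abbbbba => abbbba => abbba => abba => aba => b
  | abbbbababb => abbbababb => abbababb => abababb => bbabb => abb => ab => a

ab->a; aba->b; bb->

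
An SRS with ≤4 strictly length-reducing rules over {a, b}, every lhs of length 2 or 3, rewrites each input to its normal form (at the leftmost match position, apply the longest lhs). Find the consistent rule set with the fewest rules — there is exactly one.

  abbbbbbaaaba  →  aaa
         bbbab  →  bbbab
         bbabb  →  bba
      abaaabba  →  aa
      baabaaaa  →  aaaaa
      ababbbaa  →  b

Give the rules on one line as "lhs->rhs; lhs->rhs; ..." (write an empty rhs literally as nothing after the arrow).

  | abbbbbbaaaba => abbbbaaaba => abbaaaba => aaaaba => aaa
  | bbbab
  | bbabb => bba
  | abaaabba => aababba => abba => aa

aab->; abb->a; baa->ab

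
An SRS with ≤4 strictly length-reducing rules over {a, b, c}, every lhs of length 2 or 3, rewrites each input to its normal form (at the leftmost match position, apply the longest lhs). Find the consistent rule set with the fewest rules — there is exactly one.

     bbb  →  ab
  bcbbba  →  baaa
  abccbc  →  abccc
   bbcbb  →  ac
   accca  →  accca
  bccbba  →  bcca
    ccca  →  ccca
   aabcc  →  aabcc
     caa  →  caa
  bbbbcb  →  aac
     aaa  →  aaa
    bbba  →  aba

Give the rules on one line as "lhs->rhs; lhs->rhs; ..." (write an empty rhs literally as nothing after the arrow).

  | bbb => ab
  | bcbbba => babba => baaa
  | abccbc => abccc
  | bbcbb => acbb => acb => ac

bb->a; bcb->ba; cb->c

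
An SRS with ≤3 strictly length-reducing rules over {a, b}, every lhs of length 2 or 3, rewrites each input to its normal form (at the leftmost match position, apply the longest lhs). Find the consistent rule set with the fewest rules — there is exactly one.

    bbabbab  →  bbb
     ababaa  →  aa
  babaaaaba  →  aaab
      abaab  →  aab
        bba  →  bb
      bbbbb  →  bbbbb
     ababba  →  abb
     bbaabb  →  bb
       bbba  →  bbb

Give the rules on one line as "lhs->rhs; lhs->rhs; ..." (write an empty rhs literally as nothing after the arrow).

  | bbabbab => bbbab => bbb
  | ababaa => abaa => aa
  | babaaaaba => baaaaba => aaaba => aaab
  | abaab => aab

ba->b; baa->a; bab->b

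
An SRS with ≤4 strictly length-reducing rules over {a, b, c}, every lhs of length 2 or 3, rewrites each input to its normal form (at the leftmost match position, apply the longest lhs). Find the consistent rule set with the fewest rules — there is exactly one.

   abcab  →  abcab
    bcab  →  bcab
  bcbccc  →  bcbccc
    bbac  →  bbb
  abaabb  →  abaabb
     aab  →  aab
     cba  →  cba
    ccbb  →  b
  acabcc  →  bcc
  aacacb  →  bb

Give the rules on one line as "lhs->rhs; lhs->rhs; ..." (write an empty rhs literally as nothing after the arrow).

ac->b; aca->; ccb->

  | abcab
  | bcab
  | bcbccc
  | bbac => bbb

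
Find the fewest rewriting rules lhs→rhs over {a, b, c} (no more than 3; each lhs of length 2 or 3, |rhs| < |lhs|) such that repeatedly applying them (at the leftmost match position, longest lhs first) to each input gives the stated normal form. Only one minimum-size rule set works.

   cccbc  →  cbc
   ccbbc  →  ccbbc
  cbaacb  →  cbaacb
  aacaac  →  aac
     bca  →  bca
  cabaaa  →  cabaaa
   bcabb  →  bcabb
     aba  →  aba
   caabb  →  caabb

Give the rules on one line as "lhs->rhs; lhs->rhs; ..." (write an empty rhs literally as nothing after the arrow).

aca->; ccc->c

  | cccbc => cbc
  | ccbbc
  | cbaacb
  | aacaac => aac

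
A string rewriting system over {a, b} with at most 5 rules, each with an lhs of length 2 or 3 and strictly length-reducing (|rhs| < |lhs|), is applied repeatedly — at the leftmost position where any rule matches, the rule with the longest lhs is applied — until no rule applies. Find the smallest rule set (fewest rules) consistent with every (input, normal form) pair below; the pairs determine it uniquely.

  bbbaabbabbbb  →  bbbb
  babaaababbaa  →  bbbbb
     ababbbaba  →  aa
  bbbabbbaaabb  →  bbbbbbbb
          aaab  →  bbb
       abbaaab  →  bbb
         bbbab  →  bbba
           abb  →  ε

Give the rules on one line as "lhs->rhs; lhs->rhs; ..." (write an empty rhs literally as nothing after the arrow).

  | bbbaabbabbbb => bbbababbbb => bbbaabbbb => bbbabbb => bbbb
  | babaaababbaa => baaaababbaa => bbbababbaa => bbbaabbaa => bbbabaa => bbbaaa => bbbbb
  | ababbbaba => aabbbaba => abbaba => aba => aa
  | bbbabbbaaabb => bbbbaaabb => bbbbbbbb

aaa->bb; aab->a; ab->a; abb->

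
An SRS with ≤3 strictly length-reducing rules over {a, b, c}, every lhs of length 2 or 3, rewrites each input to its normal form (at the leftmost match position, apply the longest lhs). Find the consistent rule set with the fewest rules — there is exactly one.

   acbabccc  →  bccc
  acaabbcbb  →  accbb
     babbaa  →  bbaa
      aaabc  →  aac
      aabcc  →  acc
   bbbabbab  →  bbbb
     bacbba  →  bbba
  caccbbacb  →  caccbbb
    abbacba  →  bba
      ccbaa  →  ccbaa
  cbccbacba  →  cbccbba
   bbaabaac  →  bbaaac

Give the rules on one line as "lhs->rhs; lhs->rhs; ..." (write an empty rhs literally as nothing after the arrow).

ab->; acb->b

  | acbabccc => babccc => bccc
  | acaabbcbb => acabcbb => accbb
  | babbaa => bbaa
  | aaabc => aac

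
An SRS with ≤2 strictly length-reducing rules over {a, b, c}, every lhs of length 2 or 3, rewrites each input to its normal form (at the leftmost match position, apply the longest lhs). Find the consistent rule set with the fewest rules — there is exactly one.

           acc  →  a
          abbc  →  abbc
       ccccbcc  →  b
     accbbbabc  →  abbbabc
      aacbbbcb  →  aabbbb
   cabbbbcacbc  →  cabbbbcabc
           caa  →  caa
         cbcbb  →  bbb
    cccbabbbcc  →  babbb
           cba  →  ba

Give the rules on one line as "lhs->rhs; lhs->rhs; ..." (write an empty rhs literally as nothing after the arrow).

cb->b; cc->

  | acc => a
  | abbc
  | ccccbcc => ccbcc => bcc => b
  | accbbbabc => abbbabc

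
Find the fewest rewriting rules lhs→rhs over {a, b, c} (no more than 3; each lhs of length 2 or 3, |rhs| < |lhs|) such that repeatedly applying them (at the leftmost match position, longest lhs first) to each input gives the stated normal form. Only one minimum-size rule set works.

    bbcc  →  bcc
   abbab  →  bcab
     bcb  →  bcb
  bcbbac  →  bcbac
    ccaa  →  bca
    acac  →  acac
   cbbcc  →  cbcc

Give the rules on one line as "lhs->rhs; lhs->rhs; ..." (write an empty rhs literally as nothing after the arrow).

abb->bc; bb->b; cca->bc

  | bbcc => bcc
  | abbab => bcab
  | bcb
  | bcbbac => bcbac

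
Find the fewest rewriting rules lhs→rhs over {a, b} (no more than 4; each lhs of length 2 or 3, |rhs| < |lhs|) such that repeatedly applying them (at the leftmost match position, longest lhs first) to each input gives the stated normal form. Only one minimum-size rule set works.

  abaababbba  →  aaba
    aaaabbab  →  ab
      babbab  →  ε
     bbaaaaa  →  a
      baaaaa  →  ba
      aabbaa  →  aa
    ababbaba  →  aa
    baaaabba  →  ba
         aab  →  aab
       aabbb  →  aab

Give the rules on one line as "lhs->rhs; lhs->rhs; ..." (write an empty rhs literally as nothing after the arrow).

aaa->a; baa->b; bb->

  | abaababbba => abbabbba => aabbba => aaba
  | aaaabbab => aabbab => aaab => ab
  | babbab => baab => bb => ε
  | bbaaaaa => aaaaa => aaa => a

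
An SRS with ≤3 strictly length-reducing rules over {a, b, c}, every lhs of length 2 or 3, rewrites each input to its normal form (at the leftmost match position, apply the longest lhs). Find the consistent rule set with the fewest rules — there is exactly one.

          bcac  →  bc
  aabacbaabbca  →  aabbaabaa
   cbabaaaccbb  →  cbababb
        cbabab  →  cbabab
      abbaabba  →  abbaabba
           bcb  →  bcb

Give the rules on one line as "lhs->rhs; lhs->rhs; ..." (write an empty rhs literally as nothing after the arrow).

  | bcac => bc
  | aabacbaabbca => aabbaabbca => aabbaabaa
  | cbabaaaccbb => cbabaacbb => cbababb
  | cbabab

ac->; bbc->ba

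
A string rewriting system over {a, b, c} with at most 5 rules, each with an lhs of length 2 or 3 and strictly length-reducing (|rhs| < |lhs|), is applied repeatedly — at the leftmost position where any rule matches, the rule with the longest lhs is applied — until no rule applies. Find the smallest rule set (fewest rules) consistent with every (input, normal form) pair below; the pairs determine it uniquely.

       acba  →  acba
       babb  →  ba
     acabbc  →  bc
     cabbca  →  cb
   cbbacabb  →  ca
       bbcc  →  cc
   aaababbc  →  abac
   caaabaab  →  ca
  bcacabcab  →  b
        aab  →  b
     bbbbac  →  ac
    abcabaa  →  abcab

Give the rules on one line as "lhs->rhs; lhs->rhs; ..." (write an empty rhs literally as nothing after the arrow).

  | acba
  | babb => ba
  | acabbc => bbbc => bc
  | cabbca => caca => cb

aa->; aca->b; bb->; cbb->a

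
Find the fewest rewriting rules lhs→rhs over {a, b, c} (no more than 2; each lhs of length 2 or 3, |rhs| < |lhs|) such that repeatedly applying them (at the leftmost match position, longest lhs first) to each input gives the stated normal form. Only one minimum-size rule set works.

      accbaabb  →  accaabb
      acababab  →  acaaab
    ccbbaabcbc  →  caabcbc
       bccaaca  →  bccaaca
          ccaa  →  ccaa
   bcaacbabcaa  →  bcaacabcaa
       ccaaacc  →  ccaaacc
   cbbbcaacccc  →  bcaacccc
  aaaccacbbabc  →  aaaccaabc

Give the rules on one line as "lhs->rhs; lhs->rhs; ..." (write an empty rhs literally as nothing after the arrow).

  | accbaabb => accaabb
  | acababab => acaabab => acaaab
  | ccbbaabcbc => caabcbc
  | bccaaca

ba->a; cbb->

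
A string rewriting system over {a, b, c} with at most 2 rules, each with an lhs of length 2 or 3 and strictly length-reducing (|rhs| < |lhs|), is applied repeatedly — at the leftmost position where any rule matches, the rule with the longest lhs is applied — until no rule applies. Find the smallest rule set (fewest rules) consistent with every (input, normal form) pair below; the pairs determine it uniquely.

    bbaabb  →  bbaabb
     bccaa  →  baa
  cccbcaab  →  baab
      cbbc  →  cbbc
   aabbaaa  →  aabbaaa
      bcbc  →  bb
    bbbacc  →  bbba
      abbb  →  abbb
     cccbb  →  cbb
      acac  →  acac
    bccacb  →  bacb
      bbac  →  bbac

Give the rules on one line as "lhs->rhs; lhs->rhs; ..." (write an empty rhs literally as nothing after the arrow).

  | bbaabb
  | bccaa => baa
  | cccbcaab => cbcaab => baab
  | cbbc

cbc->b; cc->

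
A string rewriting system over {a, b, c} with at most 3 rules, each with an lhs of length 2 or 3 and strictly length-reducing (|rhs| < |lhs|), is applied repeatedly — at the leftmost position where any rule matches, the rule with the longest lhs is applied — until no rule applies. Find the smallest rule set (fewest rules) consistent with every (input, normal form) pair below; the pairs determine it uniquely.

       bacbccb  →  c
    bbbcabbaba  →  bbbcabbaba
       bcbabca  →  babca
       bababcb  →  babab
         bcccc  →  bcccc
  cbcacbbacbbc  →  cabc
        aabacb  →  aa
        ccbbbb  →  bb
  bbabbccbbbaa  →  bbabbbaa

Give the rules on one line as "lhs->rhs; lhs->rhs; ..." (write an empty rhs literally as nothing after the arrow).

  | bacbccb => cbccb => ccb => c
  | bbbcabbaba
  | bcbabca => babca
  | bababcb => babab

bac->c; cb->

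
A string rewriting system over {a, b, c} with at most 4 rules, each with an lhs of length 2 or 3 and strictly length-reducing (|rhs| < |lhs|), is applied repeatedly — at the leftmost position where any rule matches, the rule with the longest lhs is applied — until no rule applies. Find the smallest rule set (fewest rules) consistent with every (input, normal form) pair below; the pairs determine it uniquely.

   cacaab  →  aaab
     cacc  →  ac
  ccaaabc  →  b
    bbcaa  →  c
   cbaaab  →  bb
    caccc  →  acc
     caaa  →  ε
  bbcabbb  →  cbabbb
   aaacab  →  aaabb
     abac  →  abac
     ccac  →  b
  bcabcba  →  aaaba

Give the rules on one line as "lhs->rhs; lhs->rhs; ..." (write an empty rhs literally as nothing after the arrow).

baa->; bbc->cb; bc->a; ca->b

  | cacaab => bcaab => aaab
  | cacc => bcc => ac
  | ccaaabc => cbaabc => cbc => ca => b
  | bbcaa => cbaa => c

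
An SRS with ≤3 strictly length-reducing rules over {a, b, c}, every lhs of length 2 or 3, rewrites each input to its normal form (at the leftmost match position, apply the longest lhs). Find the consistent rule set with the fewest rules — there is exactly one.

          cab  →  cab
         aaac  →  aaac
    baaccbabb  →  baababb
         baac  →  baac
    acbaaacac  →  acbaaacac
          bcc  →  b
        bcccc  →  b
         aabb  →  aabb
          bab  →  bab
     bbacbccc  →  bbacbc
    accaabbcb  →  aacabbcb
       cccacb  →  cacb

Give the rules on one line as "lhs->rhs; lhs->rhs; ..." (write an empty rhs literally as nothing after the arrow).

  | cab
  | aaac
  | baaccbabb => baababb
  | baac

cc->; cca->ac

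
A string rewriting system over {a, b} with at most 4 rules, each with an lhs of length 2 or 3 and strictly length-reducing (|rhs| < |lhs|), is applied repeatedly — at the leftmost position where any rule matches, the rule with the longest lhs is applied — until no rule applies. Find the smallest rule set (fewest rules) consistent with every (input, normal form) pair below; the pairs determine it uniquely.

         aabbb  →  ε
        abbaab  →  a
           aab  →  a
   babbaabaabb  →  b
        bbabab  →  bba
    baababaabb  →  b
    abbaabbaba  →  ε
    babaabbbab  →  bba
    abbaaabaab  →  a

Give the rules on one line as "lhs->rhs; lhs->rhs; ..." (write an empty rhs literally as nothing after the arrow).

aa->; aab->a; ab->a; abb->

  | aabbb => abb => ε
  | abbaab => aab => a
  | aab => a
  | babbaabaabb => baabaabb => baaabb => babb => b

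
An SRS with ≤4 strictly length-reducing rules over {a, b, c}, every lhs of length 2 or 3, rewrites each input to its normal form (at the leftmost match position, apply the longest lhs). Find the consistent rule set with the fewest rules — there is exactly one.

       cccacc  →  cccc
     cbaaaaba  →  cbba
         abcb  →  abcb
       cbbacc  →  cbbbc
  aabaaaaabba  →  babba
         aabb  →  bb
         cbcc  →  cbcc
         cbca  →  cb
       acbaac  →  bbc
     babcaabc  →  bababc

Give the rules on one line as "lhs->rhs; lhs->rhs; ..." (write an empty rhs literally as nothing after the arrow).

aa->; ac->b; ca->

  | cccacc => cccc
  | cbaaaaba => cbaaba => cbba
  | abcb
  | cbbacc => cbbbc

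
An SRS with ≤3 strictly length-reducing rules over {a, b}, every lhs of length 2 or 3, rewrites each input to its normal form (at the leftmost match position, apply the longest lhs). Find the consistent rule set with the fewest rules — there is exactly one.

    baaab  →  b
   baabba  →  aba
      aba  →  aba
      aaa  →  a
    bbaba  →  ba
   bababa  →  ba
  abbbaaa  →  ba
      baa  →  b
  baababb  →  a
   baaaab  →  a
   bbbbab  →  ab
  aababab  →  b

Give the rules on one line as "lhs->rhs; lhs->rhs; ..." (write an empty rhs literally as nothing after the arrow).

aa->; bab->b; bb->a

  | baaab => bab => b
  | baabba => bbba => aba
  | aba
  | aaa => a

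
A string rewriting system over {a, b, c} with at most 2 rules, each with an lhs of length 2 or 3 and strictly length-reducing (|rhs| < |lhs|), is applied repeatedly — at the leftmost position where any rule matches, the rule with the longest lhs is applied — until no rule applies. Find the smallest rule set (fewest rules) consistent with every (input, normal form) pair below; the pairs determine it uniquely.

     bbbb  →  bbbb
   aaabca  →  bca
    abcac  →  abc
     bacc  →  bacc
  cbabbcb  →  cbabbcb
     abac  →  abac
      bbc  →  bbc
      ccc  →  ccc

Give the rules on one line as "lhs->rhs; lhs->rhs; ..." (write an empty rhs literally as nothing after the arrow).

aaa->; cac->c

  | bbbb
  | aaabca => bca
  | abcac => abc
  | bacc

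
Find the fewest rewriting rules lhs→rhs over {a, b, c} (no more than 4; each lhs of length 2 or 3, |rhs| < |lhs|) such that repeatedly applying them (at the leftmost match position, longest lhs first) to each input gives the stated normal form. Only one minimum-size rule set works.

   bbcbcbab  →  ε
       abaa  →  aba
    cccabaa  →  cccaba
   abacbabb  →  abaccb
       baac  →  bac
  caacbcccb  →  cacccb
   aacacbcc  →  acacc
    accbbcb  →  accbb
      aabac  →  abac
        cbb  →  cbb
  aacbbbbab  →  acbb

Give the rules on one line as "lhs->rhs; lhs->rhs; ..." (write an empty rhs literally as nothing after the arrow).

  | bbcbcbab => bbcbab => bbab => bc => ε
  | abaa => aba
  | cccabaa => cccaba
  | abacbabb => abaccb

aa->a; bab->c; bc->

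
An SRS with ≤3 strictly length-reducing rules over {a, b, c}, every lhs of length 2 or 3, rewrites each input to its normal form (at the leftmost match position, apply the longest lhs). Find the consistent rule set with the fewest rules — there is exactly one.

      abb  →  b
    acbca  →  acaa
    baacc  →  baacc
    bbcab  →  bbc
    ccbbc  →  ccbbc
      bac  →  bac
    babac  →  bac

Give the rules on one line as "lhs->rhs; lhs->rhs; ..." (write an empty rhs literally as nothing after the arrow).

  | abb => b
  | acbca => acaa
  | baacc
  | bbcab => bbc

ab->; cbc->ca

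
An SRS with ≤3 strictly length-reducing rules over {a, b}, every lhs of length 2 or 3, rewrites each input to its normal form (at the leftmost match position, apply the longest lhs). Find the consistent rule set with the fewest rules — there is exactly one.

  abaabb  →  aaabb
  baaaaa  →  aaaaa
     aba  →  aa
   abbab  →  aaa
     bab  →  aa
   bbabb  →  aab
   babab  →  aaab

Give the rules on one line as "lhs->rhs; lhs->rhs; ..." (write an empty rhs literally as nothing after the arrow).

  | abaabb => aaabb
  | baaaaa => aaaaa
  | aba => aa
  | abbab => abaa => aaa

ba->a; bab->aa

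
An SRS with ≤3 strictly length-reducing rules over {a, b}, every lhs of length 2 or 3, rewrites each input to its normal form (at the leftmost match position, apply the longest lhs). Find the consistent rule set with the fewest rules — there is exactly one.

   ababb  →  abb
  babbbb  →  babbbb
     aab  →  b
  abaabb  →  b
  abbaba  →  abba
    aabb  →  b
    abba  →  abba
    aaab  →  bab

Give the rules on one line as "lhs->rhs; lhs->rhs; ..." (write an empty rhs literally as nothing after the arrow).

aa->b; aab->aa; aba->a

  | ababb => abb
  | babbbb
  | aab => aa => b
  | abaabb => aabb => aab => aa => b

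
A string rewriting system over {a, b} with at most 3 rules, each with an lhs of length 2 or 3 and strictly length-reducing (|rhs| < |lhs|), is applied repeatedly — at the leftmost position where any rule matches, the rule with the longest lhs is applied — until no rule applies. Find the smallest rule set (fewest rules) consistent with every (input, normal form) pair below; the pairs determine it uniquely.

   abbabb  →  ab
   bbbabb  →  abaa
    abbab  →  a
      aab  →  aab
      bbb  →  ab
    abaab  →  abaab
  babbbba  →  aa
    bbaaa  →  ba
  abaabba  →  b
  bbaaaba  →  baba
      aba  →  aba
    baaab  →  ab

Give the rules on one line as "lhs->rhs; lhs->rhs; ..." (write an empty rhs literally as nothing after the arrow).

aaa->b; bb->a

  | abbabb => aaabb => bbb => ab
  | bbbabb => ababb => abaa
  | abbab => aaab => bb => a
  | aab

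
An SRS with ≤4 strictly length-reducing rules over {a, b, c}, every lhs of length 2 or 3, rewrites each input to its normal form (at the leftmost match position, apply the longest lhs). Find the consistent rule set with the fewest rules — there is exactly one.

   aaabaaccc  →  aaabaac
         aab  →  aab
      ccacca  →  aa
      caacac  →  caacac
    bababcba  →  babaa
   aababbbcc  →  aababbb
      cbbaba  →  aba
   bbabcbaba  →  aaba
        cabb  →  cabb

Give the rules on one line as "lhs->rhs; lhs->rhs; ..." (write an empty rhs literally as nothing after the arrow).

bba->a; cb->b; cc->

  | aaabaaccc => aaabaac
  | aab
  | ccacca => acca => aa
  | caacac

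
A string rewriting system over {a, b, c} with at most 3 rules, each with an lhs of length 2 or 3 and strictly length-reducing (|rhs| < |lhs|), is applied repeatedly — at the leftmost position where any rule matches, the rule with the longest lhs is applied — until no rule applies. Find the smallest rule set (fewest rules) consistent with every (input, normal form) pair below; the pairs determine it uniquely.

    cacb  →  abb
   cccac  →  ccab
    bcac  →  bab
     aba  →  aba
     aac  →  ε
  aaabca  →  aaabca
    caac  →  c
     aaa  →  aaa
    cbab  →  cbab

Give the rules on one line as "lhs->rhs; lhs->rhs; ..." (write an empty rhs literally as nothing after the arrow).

  | cacb => abb
  | cccac => ccab
  | bcac => bab
  | aba

aac->; cac->ab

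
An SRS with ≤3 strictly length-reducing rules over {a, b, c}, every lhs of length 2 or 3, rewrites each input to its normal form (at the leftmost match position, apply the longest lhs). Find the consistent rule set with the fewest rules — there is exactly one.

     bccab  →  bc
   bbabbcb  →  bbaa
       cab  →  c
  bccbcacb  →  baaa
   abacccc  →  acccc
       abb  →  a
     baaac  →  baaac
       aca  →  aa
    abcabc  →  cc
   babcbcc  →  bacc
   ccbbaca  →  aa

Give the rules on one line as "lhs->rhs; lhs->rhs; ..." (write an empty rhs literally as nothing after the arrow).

ab->c; ca->a; cb->a

  | bccab => bcab => bab => bc
  | bbabbcb => bbcbcb => bbacb => bbaa
  | cab => ab => c
  | bccbcacb => bcacacb => bacacb => baacb => baaa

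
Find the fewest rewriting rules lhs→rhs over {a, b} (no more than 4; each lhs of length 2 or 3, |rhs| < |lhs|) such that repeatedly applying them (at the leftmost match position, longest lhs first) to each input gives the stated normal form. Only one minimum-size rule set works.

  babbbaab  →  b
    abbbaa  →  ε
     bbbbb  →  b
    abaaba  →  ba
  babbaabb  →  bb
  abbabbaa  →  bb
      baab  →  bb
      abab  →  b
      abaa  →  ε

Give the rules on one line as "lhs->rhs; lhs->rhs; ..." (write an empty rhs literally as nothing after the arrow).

aa->; ab->b; aba->a; bbb->ab

  | babbbaab => bbbbaab => abbaab => bbaab => bbb => ab => b
  | abbbaa => bbbaa => abaa => aa => ε
  | bbbbb => abbb => bbb => ab => b
  | abaaba => aaba => ba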